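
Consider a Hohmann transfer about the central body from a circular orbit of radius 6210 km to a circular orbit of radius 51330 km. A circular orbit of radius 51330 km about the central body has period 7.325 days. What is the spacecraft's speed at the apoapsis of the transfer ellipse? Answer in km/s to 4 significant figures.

From Kepler's third law T² = 4π²r³/μ at r = 51330 km, T = 7.325 days = 7.325 × 86400 s = 6.3288×10^5 s: μ = 4π²r³/T² = 13330.0 km³/s².
Transfer-ellipse semi-major axis a_t = (r₁ + r₂)/2 = (6210 + 51330)/2 = 28770 km.
The apoapsis of the transfer ellipse is at r = 51330 km.
Applying v² = μ(2/r − 1/a_t): v = 0.2368 km/s.

v = 0.2368 km/s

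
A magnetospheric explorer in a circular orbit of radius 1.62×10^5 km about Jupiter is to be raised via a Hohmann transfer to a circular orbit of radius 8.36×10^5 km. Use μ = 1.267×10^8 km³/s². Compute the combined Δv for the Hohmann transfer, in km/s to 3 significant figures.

Δv = 13.5 km/s

Semi-major axis of the transfer orbit: a_t = (1.620×10^5 + 8.360×10^5)/2 = 4.990×10^5 km.
At r₁ the circular-orbit speed is v₁ = √(μ/r₁) = 27.966 km/s.
Transfer-orbit speed at r₁ (vis-viva equation): v_p = √[μ(2/r₁ − 1/a_t)] = 36.198 km/s.
First burn Δv₁ = |v_p − v₁| = 8.232 km/s.
Circular speed at r₂: v₂ = √(μ/r₂) = 12.31 km/s.
Transfer-orbit speed at r₂: v_a = √[μ(2/r₂ − 1/a_t)] = 7.014 km/s.
Second burn Δv₂ = |v₂ − v_a| = 5.296 km/s.
Total Δv = Δv₁ + Δv₂ = 13.53 km/s.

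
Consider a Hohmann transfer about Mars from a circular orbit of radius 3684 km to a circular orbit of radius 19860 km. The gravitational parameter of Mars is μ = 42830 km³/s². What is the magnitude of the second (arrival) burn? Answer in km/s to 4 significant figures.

Semi-major axis of the transfer orbit: a_t = (3684 + 19860)/2 = 11772 km.
Circular speed at r = 19860 km: v_c = √(μ/r) = 1.4685 km/s.
Transfer-orbit speed at the same r (vis-viva, a = a_t): v_t = √[μ(2/r − 1/a_t)] = 0.82152 km/s.
Δv₂ = |v_t − v_c| = |0.82152 − 1.4685| = 0.6470 km/s.

Δv₂ = 0.6470 km/s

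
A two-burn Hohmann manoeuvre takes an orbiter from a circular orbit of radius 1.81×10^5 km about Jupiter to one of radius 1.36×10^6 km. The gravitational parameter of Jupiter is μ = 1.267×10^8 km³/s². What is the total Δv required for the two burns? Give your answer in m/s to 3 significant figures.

Semi-major axis of the transfer orbit: a_t = (1.810×10^5 + 1.360×10^6)/2 = 7.705×10^5 km.
At r₁ the circular-orbit speed is v₁ = √(μ/r₁) = 26.458 km/s.
On the transfer ellipse at r₁, vis-viva equation gives v_p = √[μ(2/r₁ − 1/a_t)] = 35.151 km/s.
First burn Δv₁ = |v_p − v₁| = 8.693 km/s.
At r₂, v₂ = √(μ/r₂) = 9.652 km/s.
Transfer-orbit speed at r₂: v_a = √[μ(2/r₂ − 1/a_t)] = 4.678 km/s.
Second burn Δv₂ = |v₂ − v_a| = 4.974 km/s.
Δv = Δv₁ + Δv₂ = 8.693 + 4.974 = 13.67 km/s.

Δv = 13700 m/s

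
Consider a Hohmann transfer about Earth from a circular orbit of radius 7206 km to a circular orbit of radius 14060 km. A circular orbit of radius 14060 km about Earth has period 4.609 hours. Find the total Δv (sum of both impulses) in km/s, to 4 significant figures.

Δv = 2.056 km/s

From Kepler's third law T² = 4π²r³/μ at r = 14060 km, T = 4.609 hours = 4.609 × 3600 s = 16592.4 s: μ = 4π²r³/T² = 3.98563×10^5 km³/s².
Transfer-ellipse semi-major axis a_t = (r₁ + r₂)/2 = (7206 + 14060)/2 = 10633 km.
Circular speed at r₁: v₁ = √(μ/r₁) = √(3.98563×10^5/7206) = 7.437 km/s.
Transfer-orbit speed at r₁ (vis-viva equation): v_p = √[μ(2/r₁ − 1/a_t)] = 8.552 km/s.
First burn Δv₁ = |v_p − v₁| = 1.115 km/s.
Circular speed at r₂: v₂ = √(μ/r₂) = 5.3242 km/s.
Transfer-orbit speed at r₂: v_a = √[μ(2/r₂ − 1/a_t)] = 4.3830 km/s.
Second burn Δv₂ = |v₂ − v_a| = 0.9412 km/s.
Δv = Δv₁ + Δv₂ = 1.115 + 0.9412 = 2.056 km/s.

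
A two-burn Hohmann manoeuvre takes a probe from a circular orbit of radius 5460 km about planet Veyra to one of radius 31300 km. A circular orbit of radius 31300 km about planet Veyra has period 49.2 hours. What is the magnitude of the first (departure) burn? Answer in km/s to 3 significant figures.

Δv₁ = 0.811 km/s

From Kepler's third law T² = 4π²r³/μ at r = 31300 km, T = 49.2 hours = 49.2 × 3600 s = 1.7712×10^5 s: μ = 4π²r³/T² = 38588.5 km³/s².
The Hohmann ellipse has a_t = (r₁ + r₂)/2 = 18380 km.
Circular speed at r = 5460 km: v_c = √(μ/r) = 2.6585 km/s.
Transfer-orbit speed at the same r (vis-viva, a = a_t): v_t = √[μ(2/r − 1/a_t)] = 3.4692 km/s.
Δv₁ = |v_t − v_c| = |3.4692 − 2.6585| = 0.8107 km/s.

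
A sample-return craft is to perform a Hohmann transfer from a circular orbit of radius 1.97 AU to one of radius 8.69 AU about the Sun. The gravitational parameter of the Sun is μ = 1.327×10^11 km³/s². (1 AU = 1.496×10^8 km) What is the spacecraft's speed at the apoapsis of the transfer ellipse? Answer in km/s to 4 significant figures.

v = 6.142 km/s

In km: r₁ = 1.97 × 1.496×10^8 = 2.94712×10^8 km; r₂ = 8.69 × 1.496×10^8 = 1.300024×10^9 km.
The Hohmann ellipse has a_t = (r₁ + r₂)/2 = 7.97368×10^8 km.
At apoapsis, r = 1.300024×10^9 km.
From the vis-viva equation, v = √[μ(2/r − 1/a_t)] = 6.142 km/s.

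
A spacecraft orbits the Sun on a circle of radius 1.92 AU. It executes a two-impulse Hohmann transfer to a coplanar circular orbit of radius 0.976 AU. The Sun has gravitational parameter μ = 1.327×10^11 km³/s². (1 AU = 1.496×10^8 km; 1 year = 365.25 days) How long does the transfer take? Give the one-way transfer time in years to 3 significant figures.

In km: r₁ = 1.92 × 1.496×10^8 = 2.87232×10^8 km; r₂ = 0.976 × 1.496×10^8 = 1.460096×10^8 km.
Transfer-ellipse semi-major axis a_t = (r₁ + r₂)/2 = (2.87232×10^8 + 1.460096×10^8)/2 = 2.166208×10^8 km.
Transfer time t = π√(a_t³/μ) = π√((2.166208×10^8)³ / 1.327×10^11) = 2.750×10^7 s.
Converting: 2.750×10^7 s ÷ 3.15576×10^7 s/year (365.25 × 86400) = 0.871 years.

t = 0.871 years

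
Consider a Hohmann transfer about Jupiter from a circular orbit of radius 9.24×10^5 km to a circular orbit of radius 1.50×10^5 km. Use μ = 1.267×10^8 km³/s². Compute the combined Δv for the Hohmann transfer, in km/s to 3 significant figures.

Δv = 14.6 km/s

Semi-major axis of the transfer orbit: a_t = (9.240×10^5 + 1.500×10^5)/2 = 5.370×10^5 km.
Circular speed at r₁: v₁ = √(μ/r₁) = √(1.267×10^8/9.240×10^5) = 11.71 km/s.
Transfer-orbit speed at r₁ (vis-viva): v_a = √[μ(2/r₁ − 1/a_t)] = 6.189 km/s.
First burn Δv₁ = |v_a − v₁| = 5.521 km/s.
At r₂, v₂ = √(μ/r₂) = 29.06 km/s.
Transfer-orbit speed at r₂: v_p = √[μ(2/r₂ − 1/a_t)] = 38.12 km/s.
Second burn Δv₂ = |v₂ − v_p| = 9.060 km/s.
Δv = Δv₁ + Δv₂ = 5.521 + 9.060 = 14.58 km/s.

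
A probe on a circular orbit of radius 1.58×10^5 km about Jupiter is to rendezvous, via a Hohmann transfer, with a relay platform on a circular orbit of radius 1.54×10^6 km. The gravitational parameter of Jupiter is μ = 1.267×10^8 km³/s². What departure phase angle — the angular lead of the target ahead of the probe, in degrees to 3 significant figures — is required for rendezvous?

φ = 106°

The Hohmann ellipse has a_t = (r₁ + r₂)/2 = 8.490×10^5 km.
Transfer time t = π√(a_t³/μ) = 2.183×10^5 s.
Target angular speed ω₂ = √(μ/r₂³) = 5.890×10^-6 rad/s.
Angle swept by the target during transfer: ω₂·t = 1.286 rad = 73.68°.
The probe traverses 180° on the transfer ellipse, so the target must lead by 180° − 73.68° = 106°.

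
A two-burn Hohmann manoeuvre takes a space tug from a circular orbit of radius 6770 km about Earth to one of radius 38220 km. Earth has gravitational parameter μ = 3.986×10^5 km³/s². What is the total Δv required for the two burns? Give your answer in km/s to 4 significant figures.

Δv = 3.786 km/s

Transfer-ellipse semi-major axis a_t = (r₁ + r₂)/2 = (6770 + 38220)/2 = 22495 km.
At r₁ the circular-orbit speed is v₁ = √(μ/r₁) = 7.67316 km/s.
On the transfer ellipse at r₁, v² = μ(2/r − 1/a) gives v_p = √[μ(2/r₁ − 1/a_t)] = 10.0018 km/s.
First burn Δv₁ = |v_p − v₁| = 2.3286 km/s.
Circular speed at r₂: v₂ = √(μ/r₂) = 3.2294 km/s.
Transfer-orbit speed at r₂: v_a = √[μ(2/r₂ − 1/a_t)] = 1.7716 km/s.
Second burn Δv₂ = |v₂ − v_a| = 1.4578 km/s.
Δv = Δv₁ + Δv₂ = 2.3286 + 1.4578 = 3.786 km/s.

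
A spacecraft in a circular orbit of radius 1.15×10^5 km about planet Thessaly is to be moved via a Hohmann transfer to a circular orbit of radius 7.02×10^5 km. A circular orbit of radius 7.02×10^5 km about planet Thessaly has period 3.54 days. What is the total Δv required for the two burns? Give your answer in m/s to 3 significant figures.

Δv = 17800 m/s

From Kepler's third law T² = 4π²r³/μ at r = 7.02×10^5 km, T = 3.54 days = 3.54 × 86400 s = 3.05856×10^5 s: μ = 4π²r³/T² = 1.45995×10^8 km³/s².
Semi-major axis of the transfer orbit: a_t = (1.150×10^5 + 7.020×10^5)/2 = 4.085×10^5 km.
At r₁ the circular-orbit speed is v₁ = √(μ/r₁) = 35.63 km/s.
On the transfer ellipse at r₁, vis-viva equation gives v_p = √[μ(2/r₁ − 1/a_t)] = 46.71 km/s.
First burn Δv₁ = |v_p − v₁| = 11.08 km/s.
Circular speed at r₂: v₂ = √(μ/r₂) = 14.4212 km/s.
Transfer-orbit speed at r₂: v_a = √[μ(2/r₂ − 1/a_t)] = 7.65161 km/s.
Second burn Δv₂ = |v₂ − v_a| = 6.770 km/s.
Δv = Δv₁ + Δv₂ = 11.08 + 6.770 = 17.85 km/s.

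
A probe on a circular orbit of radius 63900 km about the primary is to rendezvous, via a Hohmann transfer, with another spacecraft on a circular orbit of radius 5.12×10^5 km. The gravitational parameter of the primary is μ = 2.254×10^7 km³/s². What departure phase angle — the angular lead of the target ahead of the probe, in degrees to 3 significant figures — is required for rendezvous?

The Hohmann ellipse has a_t = (r₁ + r₂)/2 = 2.8795×10^5 km.
The half-period of the transfer ellipse is t = π√(a_t³/μ) = 1.022×10^5 s.
The target's mean motion on its circular orbit is ω₂ = √(μ/r₂³) = 1.296×10^-5 rad/s.
Angle swept by the target during transfer: ω₂·t = 1.325 rad = 75.92°.
Arrival is 180° from departure on the ellipse, so φ = 180° − 75.92° = 104°.

φ = 104°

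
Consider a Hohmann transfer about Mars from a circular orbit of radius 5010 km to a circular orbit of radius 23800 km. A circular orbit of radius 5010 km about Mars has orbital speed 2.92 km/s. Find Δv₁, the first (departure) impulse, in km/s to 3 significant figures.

From the circular-orbit relation v² = μ/r at r = 5010 km: μ = v²r = (2.92)² × 5010 = 42717.3 km³/s².
Semi-major axis of the transfer orbit: a_t = (5010 + 23800)/2 = 14405 km.
Circular speed at r = 5010 km: v_c = √(μ/r) = 2.9200 km/s.
Vis-viva on the transfer ellipse at r = 5010 km gives v_t = √[μ(2/r − 1/a_t)] = 3.7533 km/s.
Δv₁ = |v_t − v_c| = |3.7533 − 2.9200| = 0.8333 km/s.

Δv₁ = 0.833 km/s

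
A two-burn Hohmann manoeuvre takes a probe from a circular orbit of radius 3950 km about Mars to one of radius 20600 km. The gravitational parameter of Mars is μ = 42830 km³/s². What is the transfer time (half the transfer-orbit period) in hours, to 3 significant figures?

Semi-major axis of the transfer orbit: a_t = (3950 + 20600)/2 = 12275 km.
By Kepler's third law the transfer-orbit period is T = 2π√(a_t³/μ), so t = T/2 = 20640 s.
Converting: 20640 s ÷ 3600 s/hour = 5.73 hours.

t = 5.73 hours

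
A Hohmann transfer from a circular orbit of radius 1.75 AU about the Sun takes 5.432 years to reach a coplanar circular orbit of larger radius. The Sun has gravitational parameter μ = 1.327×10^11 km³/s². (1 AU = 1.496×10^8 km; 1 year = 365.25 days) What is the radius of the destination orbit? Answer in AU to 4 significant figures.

r₂ = 8.060 AU

In km: r₁ = 1.75 × 1.496×10^8 = 2.618×10^8 km.
Transfer time t = 5.432 years × 365.25 × 86400 s = 1.714208832×10^8 s, and t = π√(a_t³/μ).
So a_t = (μ t²/π²)^(1/3) = (1.327×10^11 × (1.714208832×10^8)² / π²)^(1/3) = 7.3378×10^8 km.
Since a_t = (r₁ + r₂)/2, r₂ = 2a_t − r₁ = 2×7.3378×10^8 − 2.618×10^8 = 1.20576×10^9 km.
In AU: r₂ = 1.20576×10^9 / 1.496×10^8 = 8.060 AU.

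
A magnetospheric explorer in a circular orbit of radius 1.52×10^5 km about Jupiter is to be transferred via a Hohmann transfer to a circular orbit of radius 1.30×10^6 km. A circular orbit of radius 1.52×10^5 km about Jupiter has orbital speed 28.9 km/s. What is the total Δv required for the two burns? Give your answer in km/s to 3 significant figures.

From the circular-orbit relation v² = μ/r at r = 1.52×10^5 km: μ = v²r = (28.9)² × 1.52×10^5 = 1.26952×10^8 km³/s².
Semi-major axis of the transfer orbit: a_t = (1.520×10^5 + 1.300×10^6)/2 = 7.260×10^5 km.
At r₁ the circular-orbit speed is v₁ = √(μ/r₁) = 28.900 km/s.
Transfer-orbit speed at r₁ (vis-viva equation): v_p = √[μ(2/r₁ − 1/a_t)] = 38.672 km/s.
First burn Δv₁ = |v_p − v₁| = 9.772 km/s.
Circular speed at r₂: v₂ = √(μ/r₂) = 9.882 km/s.
Transfer-orbit speed at r₂: v_a = √[μ(2/r₂ − 1/a_t)] = 4.522 km/s.
Second burn Δv₂ = |v₂ − v_a| = 5.360 km/s.
Δv = Δv₁ + Δv₂ = 9.772 + 5.360 = 15.13 km/s.

Δv = 15.1 km/s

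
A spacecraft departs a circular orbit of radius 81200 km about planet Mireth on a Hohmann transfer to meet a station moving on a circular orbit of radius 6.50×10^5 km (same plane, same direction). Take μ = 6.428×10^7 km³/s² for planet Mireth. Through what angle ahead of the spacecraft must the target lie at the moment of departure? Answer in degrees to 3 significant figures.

φ = 104°

Transfer-ellipse semi-major axis a_t = (r₁ + r₂)/2 = (81200 + 6.500×10^5)/2 = 3.656×10^5 km.
The half-period of the transfer ellipse is t = π√(a_t³/μ) = 86621 s.
The target's mean motion on its circular orbit is ω₂ = √(μ/r₂³) = 1.5299×10^-5 rad/s.
Angle swept by the target during transfer: ω₂·t = 1.3252 rad = 75.93°.
The spacecraft traverses 180° on the transfer ellipse, so the target must lead by 180° − 75.93° = 104°.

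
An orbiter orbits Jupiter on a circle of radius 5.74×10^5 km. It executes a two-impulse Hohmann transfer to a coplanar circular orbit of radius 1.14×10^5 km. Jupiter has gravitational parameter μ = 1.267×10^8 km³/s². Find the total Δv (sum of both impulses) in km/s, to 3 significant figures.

Δv = 16.0 km/s

Transfer-ellipse semi-major axis a_t = (r₁ + r₂)/2 = (5.740×10^5 + 1.140×10^5)/2 = 3.440×10^5 km.
Circular speed at r₁: v₁ = √(μ/r₁) = √(1.267×10^8/5.740×10^5) = 14.857 km/s.
On the transfer ellipse at r₁, vis-viva gives v_a = √[μ(2/r₁ − 1/a_t)] = 8.5527 km/s.
First burn Δv₁ = |v_a − v₁| = 6.304 km/s.
At r₂, v₂ = √(μ/r₂) = 33.338 km/s.
Transfer-orbit speed at r₂: v_p = √[μ(2/r₂ − 1/a_t)] = 43.064 km/s.
Second burn Δv₂ = |v₂ − v_p| = 9.726 km/s.
Total Δv = Δv₁ + Δv₂ = 16.03 km/s.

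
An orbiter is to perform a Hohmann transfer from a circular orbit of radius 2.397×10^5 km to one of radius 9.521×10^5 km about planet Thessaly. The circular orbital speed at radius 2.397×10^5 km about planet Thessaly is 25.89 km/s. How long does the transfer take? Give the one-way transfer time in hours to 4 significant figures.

t = 31.67 hours

From the circular-orbit relation v² = μ/r at r = 2.397×10^5 km: μ = v²r = (25.89)² × 2.397×10^5 = 1.60669×10^8 km³/s².
Transfer-ellipse semi-major axis a_t = (r₁ + r₂)/2 = (2.397×10^5 + 9.521×10^5)/2 = 5.959×10^5 km.
Half the transfer-orbit period gives t = π√(a_t³/μ) = 1.140×10^5 s.
Converting: 1.140×10^5 s ÷ 3600 s/hour = 31.67 hours.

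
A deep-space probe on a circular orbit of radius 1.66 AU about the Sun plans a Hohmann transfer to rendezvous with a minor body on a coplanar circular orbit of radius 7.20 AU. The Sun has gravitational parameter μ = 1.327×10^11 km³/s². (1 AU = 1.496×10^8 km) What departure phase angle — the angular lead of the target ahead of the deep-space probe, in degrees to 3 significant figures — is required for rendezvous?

In km: r₁ = 1.66 × 1.496×10^8 = 2.48336×10^8 km; r₂ = 7.20 × 1.496×10^8 = 1.07712×10^9 km.
Semi-major axis of the transfer orbit: a_t = (2.48336×10^8 + 1.07712×10^9)/2 = 6.62728×10^8 km.
Transfer time t = π√(a_t³/μ) = 1.47135×10^8 s.
The target's mean motion on its circular orbit is ω₂ = √(μ/r₂³) = 1.03048×10^-8 rad/s.
Angle swept by the target during transfer: ω₂·t = 1.5162 rad = 86.87°.
Arrival is 180° from departure on the ellipse, so φ = 180° − 86.87° = 93.1°.

φ = 93.1°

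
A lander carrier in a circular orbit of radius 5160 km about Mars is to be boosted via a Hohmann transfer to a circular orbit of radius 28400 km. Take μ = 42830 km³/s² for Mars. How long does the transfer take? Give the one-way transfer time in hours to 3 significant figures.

The Hohmann ellipse has a_t = (r₁ + r₂)/2 = 16780 km.
Transfer time t = π√(a_t³/μ) = π√((16780)³ / 42830) = 33000 s.
Converting: 33000 s ÷ 3600 s/hour = 9.17 hours.

t = 9.17 hours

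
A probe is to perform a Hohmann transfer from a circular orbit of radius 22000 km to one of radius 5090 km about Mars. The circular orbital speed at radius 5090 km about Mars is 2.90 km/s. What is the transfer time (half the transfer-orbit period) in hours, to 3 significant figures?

t = 6.65 hours

From the circular-orbit relation v² = μ/r at r = 5090 km: μ = v²r = (2.90)² × 5090 = 42806.9 km³/s².
Semi-major axis of the transfer orbit: a_t = (22000 + 5090)/2 = 13545 km.
By Kepler's third law the transfer-orbit period is T = 2π√(a_t³/μ), so t = T/2 = 23940 s.
Converting: 23940 s ÷ 3600 s/hour = 6.65 hours.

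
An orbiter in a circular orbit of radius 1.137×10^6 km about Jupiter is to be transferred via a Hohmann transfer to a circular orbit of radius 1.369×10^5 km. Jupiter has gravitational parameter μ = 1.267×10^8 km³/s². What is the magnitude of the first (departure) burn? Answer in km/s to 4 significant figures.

Semi-major axis of the transfer orbit: a_t = (1.137×10^6 + 1.369×10^5)/2 = 6.3695×10^5 km.
Circular speed at r = 1.137×10^6 km: v_c = √(μ/r) = 10.556 km/s.
Vis-viva on the transfer ellipse at r = 1.137×10^6 km gives v_t = √[μ(2/r − 1/a_t)] = 4.8939 km/s.
Δv₁ = |v_t − v_c| = |4.8939 − 10.556| = 5.662 km/s.

Δv₁ = 5.662 km/s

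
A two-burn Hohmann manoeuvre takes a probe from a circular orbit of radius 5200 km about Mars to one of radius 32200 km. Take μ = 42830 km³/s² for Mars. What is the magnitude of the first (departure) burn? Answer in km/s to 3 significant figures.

Δv₁ = 0.896 km/s

Semi-major axis of the transfer orbit: a_t = (5200 + 32200)/2 = 18700 km.
Circular speed at r = 5200 km: v_c = √(μ/r) = 2.8699 km/s.
Transfer-orbit speed at the same r (vis-viva, a = a_t): v_t = √[μ(2/r − 1/a_t)] = 3.7660 km/s.
Δv₁ = |v_t − v_c| = |3.7660 − 2.8699| = 0.8961 km/s.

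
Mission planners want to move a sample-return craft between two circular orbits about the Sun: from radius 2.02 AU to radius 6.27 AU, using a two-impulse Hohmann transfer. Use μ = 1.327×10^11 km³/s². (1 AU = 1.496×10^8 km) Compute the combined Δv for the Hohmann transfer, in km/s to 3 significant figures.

In km: r₁ = 2.02 × 1.496×10^8 = 3.02192×10^8 km; r₂ = 6.27 × 1.496×10^8 = 9.37992×10^8 km.
Transfer-ellipse semi-major axis a_t = (r₁ + r₂)/2 = (3.02192×10^8 + 9.37992×10^8)/2 = 6.20092×10^8 km.
At r₁ the circular-orbit speed is v₁ = √(μ/r₁) = 20.955 km/s.
Transfer-orbit speed at r₁ (v² = μ(2/r − 1/a)): v_p = √[μ(2/r₁ − 1/a_t)] = 25.773 km/s.
First burn Δv₁ = |v_p − v₁| = 4.818 km/s.
Circular speed at r₂: v₂ = √(μ/r₂) = 11.894 km/s.
Transfer-orbit speed at r₂: v_a = √[μ(2/r₂ − 1/a_t)] = 8.3033 km/s.
Second burn Δv₂ = |v₂ − v_a| = 3.591 km/s.
Δv = Δv₁ + Δv₂ = 4.818 + 3.591 = 8.409 km/s.

Δv = 8.41 km/s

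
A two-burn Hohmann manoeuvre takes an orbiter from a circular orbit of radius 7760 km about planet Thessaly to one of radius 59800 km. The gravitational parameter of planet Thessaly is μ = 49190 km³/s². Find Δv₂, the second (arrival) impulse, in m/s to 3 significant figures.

Δv₂ = 472 m/s

Semi-major axis of the transfer orbit: a_t = (7760 + 59800)/2 = 33780 km.
Circular speed at r = 59800 km: v_c = √(μ/r) = 0.9070 km/s.
Vis-viva on the transfer ellipse at r = 59800 km gives v_t = √[μ(2/r − 1/a_t)] = 0.4347 km/s.
Δv₂ = |v_t − v_c| = |0.4347 − 0.9070| = 0.4723 km/s.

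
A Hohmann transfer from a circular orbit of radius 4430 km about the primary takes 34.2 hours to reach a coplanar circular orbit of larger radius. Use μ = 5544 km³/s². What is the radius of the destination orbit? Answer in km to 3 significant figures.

r₂ = 36400 km

Transfer time t = 34.2 hours = 1.2312×10^5 s, and t = π√(a_t³/μ).
So a_t = (μ t²/π²)^(1/3) = (5544 × (1.2312×10^5)² / π²)^(1/3) = 20420 km.
Since a_t = (r₁ + r₂)/2, r₂ = 2a_t − r₁ = 2×20420 − 4430 = 36410 km.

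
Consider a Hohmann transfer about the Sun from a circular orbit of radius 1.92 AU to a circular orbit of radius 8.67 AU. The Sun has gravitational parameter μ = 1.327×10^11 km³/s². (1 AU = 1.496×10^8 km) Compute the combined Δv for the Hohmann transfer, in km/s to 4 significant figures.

Δv = 10.03 km/s

In km: r₁ = 1.92 × 1.496×10^8 = 2.87232×10^8 km; r₂ = 8.67 × 1.496×10^8 = 1.297032×10^9 km.
Semi-major axis of the transfer orbit: a_t = (2.87232×10^8 + 1.297032×10^9)/2 = 7.92132×10^8 km.
Circular speed at r₁: v₁ = √(μ/r₁) = √(1.327×10^11/2.87232×10^8) = 21.49 km/s.
Transfer-orbit speed at r₁ (vis-viva equation): v_p = √[μ(2/r₁ − 1/a_t)] = 27.50 km/s.
First burn Δv₁ = |v_p − v₁| = 6.010 km/s.
At r₂, v₂ = √(μ/r₂) = 10.115 km/s.
Transfer-orbit speed at r₂: v_a = √[μ(2/r₂ − 1/a_t)] = 6.0908 km/s.
Second burn Δv₂ = |v₂ − v_a| = 4.024 km/s.
Δv = Δv₁ + Δv₂ = 6.010 + 4.024 = 10.03 km/s.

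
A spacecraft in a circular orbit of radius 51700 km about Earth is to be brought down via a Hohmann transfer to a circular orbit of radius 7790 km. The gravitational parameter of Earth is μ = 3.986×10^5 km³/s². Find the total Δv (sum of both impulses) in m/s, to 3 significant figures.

Transfer-ellipse semi-major axis a_t = (r₁ + r₂)/2 = (51700 + 7790)/2 = 29745 km.
Circular speed at r₁: v₁ = √(μ/r₁) = √(3.986×10^5/51700) = 2.777 km/s.
Transfer-orbit speed at r₁ (vis-viva equation): v_a = √[μ(2/r₁ − 1/a_t)] = 1.421 km/s.
First burn Δv₁ = |v_a − v₁| = 1.356 km/s.
At r₂, v₂ = √(μ/r₂) = 7.1532 km/s.
Transfer-orbit speed at r₂: v_p = √[μ(2/r₂ − 1/a_t)] = 9.4306 km/s.
Second burn Δv₂ = |v₂ − v_p| = 2.277 km/s.
Total Δv = Δv₁ + Δv₂ = 3.633 km/s.

Δv = 3630 m/s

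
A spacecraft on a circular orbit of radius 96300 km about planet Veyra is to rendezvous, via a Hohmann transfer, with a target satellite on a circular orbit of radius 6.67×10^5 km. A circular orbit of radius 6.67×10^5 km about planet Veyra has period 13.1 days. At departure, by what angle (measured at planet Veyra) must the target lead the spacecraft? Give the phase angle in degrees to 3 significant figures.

From Kepler's third law T² = 4π²r³/μ at r = 6.67×10^5 km, T = 13.1 days = 13.1 × 86400 s = 1.13184×10^6 s: μ = 4π²r³/T² = 9.14465×10^6 km³/s².
Semi-major axis of the transfer orbit: a_t = (96300 + 6.670×10^5)/2 = 3.8165×10^5 km.
The half-period of the transfer ellipse is t = π√(a_t³/μ) = 2.4494×10^5 s.
The target's mean motion on its circular orbit is ω₂ = √(μ/r₂³) = 5.5513×10^-6 rad/s.
Angle swept by the target during transfer: ω₂·t = 1.3597 rad = 77.91°.
The spacecraft traverses 180° on the transfer ellipse, so the target must lead by 180° − 77.91° = 102°.

φ = 102°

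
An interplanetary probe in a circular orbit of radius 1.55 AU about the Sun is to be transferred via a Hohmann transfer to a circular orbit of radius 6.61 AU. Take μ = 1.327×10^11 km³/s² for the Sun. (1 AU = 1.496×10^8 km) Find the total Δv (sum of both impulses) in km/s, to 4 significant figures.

In km: r₁ = 1.55 × 1.496×10^8 = 2.3188×10^8 km; r₂ = 6.61 × 1.496×10^8 = 9.88856×10^8 km.
Semi-major axis of the transfer orbit: a_t = (2.3188×10^8 + 9.88856×10^8)/2 = 6.10368×10^8 km.
At r₁ the circular-orbit speed is v₁ = √(μ/r₁) = 23.922 km/s.
Transfer-orbit speed at r₁ (v² = μ(2/r − 1/a)): v_p = √[μ(2/r₁ − 1/a_t)] = 30.449 km/s.
First burn Δv₁ = |v_p − v₁| = 6.527 km/s.
At r₂, v₂ = √(μ/r₂) = 11.584 km/s.
Transfer-orbit speed at r₂: v_a = √[μ(2/r₂ − 1/a_t)] = 7.1401 km/s.
Second burn Δv₂ = |v₂ − v_a| = 4.444 km/s.
Δv = Δv₁ + Δv₂ = 6.527 + 4.444 = 10.97 km/s.

Δv = 10.97 km/s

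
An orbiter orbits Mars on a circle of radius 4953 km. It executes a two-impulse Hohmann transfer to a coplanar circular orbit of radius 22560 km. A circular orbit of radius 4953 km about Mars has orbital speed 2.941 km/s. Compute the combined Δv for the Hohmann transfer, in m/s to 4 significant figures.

Δv = 1376 m/s

From the circular-orbit relation v² = μ/r at r = 4953 km: μ = v²r = (2.941)² × 4953 = 42840.9 km³/s².
The Hohmann ellipse has a_t = (r₁ + r₂)/2 = 13756.5 km.
Circular speed at r₁: v₁ = √(μ/r₁) = √(42840.9/4953) = 2.94100 km/s.
Transfer-orbit speed at r₁ (v² = μ(2/r − 1/a)): v_p = √[μ(2/r₁ − 1/a_t)] = 3.76626 km/s.
First burn Δv₁ = |v_p − v₁| = 0.82526 km/s.
At r₂, v₂ = √(μ/r₂) = 1.378033 km/s.
Transfer-orbit speed at r₂: v_a = √[μ(2/r₂ − 1/a_t)] = 0.8268749 km/s.
Second burn Δv₂ = |v₂ − v_a| = 0.55116 km/s.
Δv = Δv₁ + Δv₂ = 0.82526 + 0.55116 = 1.376 km/s.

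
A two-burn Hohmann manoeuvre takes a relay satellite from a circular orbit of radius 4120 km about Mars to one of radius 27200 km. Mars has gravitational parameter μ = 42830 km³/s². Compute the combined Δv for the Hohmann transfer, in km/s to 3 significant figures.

Δv = 1.64 km/s

The Hohmann ellipse has a_t = (r₁ + r₂)/2 = 15660 km.
At r₁ the circular-orbit speed is v₁ = √(μ/r₁) = 3.224 km/s.
On the transfer ellipse at r₁, vis-viva equation gives v_p = √[μ(2/r₁ − 1/a_t)] = 4.249 km/s.
First burn Δv₁ = |v_p − v₁| = 1.025 km/s.
Circular speed at r₂: v₂ = √(μ/r₂) = 1.2548 km/s.
Transfer-orbit speed at r₂: v_a = √[μ(2/r₂ − 1/a_t)] = 0.64364 km/s.
Second burn Δv₂ = |v₂ − v_a| = 0.6112 km/s.
Total Δv = Δv₁ + Δv₂ = 1.636 km/s.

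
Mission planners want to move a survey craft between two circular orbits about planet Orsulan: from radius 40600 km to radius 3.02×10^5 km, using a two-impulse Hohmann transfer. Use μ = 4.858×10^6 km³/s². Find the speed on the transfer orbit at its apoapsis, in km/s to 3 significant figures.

v = 1.95 km/s

Semi-major axis of the transfer orbit: a_t = (40600 + 3.020×10^5)/2 = 1.713×10^5 km.
The apoapsis of the transfer ellipse is at r = 3.020×10^5 km.
From the vis-viva equation, v = √[μ(2/r − 1/a_t)] = 1.953 km/s.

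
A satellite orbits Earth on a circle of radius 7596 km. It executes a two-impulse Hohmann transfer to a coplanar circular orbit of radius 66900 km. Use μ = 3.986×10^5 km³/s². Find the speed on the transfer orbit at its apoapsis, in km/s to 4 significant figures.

Transfer-ellipse semi-major axis a_t = (r₁ + r₂)/2 = (7596 + 66900)/2 = 37248 km.
The apoapsis of the transfer ellipse is at r = 66900 km.
Vis-viva: v = √[μ(2/r − 1/a_t)] = √[3.986×10^5 × (2/66900 − 1/37248)] = 1.102 km/s.

v = 1.102 km/s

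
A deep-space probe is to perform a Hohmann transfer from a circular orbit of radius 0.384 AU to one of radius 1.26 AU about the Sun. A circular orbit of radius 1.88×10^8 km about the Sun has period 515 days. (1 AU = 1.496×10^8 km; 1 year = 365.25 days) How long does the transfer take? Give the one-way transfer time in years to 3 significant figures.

t = 0.373 years

From Kepler's third law T² = 4π²r³/μ at r = 1.88×10^8 km, T = 515 days = 515 × 86400 s = 4.4496×10^7 s: μ = 4π²r³/T² = 1.32493×10^11 km³/s².
In km: r₁ = 0.384 × 1.496×10^8 = 5.74464×10^7 km; r₂ = 1.26 × 1.496×10^8 = 1.88496×10^8 km.
Semi-major axis of the transfer orbit: a_t = (5.74464×10^7 + 1.88496×10^8)/2 = 1.229712×10^8 km.
By Kepler's third law the transfer-orbit period is T = 2π√(a_t³/μ), so t = T/2 = 1.177×10^7 s.
Converting: 1.177×10^7 s ÷ 3.15576×10^7 s/year (365.25 × 86400) = 0.373 years.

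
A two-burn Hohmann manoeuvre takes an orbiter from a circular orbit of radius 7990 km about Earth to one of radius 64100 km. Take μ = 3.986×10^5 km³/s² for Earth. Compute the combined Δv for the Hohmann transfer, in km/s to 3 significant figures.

Δv = 3.68 km/s

The Hohmann ellipse has a_t = (r₁ + r₂)/2 = 36045 km.
At r₁ the circular-orbit speed is v₁ = √(μ/r₁) = 7.0631 km/s.
On the transfer ellipse at r₁, v² = μ(2/r − 1/a) gives v_p = √[μ(2/r₁ − 1/a_t)] = 9.4189 km/s.
First burn Δv₁ = |v_p − v₁| = 2.3558 km/s.
At r₂, v₂ = √(μ/r₂) = 2.4937 km/s.
Transfer-orbit speed at r₂: v_a = √[μ(2/r₂ − 1/a_t)] = 1.1741 km/s.
Second burn Δv₂ = |v₂ − v_a| = 1.3196 km/s.
Total Δv = Δv₁ + Δv₂ = 3.675 km/s.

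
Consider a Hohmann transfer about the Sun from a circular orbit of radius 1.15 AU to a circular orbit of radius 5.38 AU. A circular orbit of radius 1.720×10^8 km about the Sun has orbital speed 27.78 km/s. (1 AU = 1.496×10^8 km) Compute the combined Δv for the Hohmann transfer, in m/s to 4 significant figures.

Δv = 13100 m/s

From the circular-orbit relation v² = μ/r at r = 1.720×10^8 km: μ = v²r = (27.78)² × 1.720×10^8 = 1.32737×10^11 km³/s².
In km: r₁ = 1.15 × 1.496×10^8 = 1.7204×10^8 km; r₂ = 5.38 × 1.496×10^8 = 8.04848×10^8 km.
Transfer-ellipse semi-major axis a_t = (r₁ + r₂)/2 = (1.7204×10^8 + 8.04848×10^8)/2 = 4.88444×10^8 km.
At r₁ the circular-orbit speed is v₁ = √(μ/r₁) = 27.777 km/s.
Transfer-orbit speed at r₁ (vis-viva equation): v_p = √[μ(2/r₁ − 1/a_t)] = 35.656 km/s.
First burn Δv₁ = |v_p − v₁| = 7.879 km/s.
Circular speed at r₂: v₂ = √(μ/r₂) = 12.8422 km/s.
Transfer-orbit speed at r₂: v_a = √[μ(2/r₂ − 1/a_t)] = 7.62161 km/s.
Second burn Δv₂ = |v₂ − v_a| = 5.221 km/s.
Δv = Δv₁ + Δv₂ = 7.879 + 5.221 = 13.10 km/s.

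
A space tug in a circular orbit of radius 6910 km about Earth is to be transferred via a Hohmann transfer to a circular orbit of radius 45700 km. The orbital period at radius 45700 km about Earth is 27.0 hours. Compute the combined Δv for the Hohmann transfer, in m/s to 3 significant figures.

Δv = 3860 m/s

From Kepler's third law T² = 4π²r³/μ at r = 45700 km, T = 27.0 hours = 27.0 × 3600 s = 97200 s: μ = 4π²r³/T² = 3.98819×10^5 km³/s².
The Hohmann ellipse has a_t = (r₁ + r₂)/2 = 26305 km.
Circular speed at r₁: v₁ = √(μ/r₁) = √(3.98819×10^5/6910) = 7.59712 km/s.
Transfer-orbit speed at r₁ (vis-viva): v_p = √[μ(2/r₁ − 1/a_t)] = 10.0135 km/s.
First burn Δv₁ = |v_p − v₁| = 2.416 km/s.
Circular speed at r₂: v₂ = √(μ/r₂) = 2.954 km/s.
Transfer-orbit speed at r₂: v_a = √[μ(2/r₂ − 1/a_t)] = 1.514 km/s.
Second burn Δv₂ = |v₂ − v_a| = 1.440 km/s.
Δv = Δv₁ + Δv₂ = 2.416 + 1.440 = 3.856 km/s.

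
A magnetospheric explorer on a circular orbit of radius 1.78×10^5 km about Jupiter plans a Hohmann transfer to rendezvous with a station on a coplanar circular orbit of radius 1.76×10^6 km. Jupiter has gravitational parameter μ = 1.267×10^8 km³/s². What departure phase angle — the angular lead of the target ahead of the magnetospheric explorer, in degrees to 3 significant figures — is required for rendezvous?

The Hohmann ellipse has a_t = (r₁ + r₂)/2 = 9.690×10^5 km.
The half-period of the transfer ellipse is t = π√(a_t³/μ) = 2.662×10^5 s.
The target's mean motion on its circular orbit is ω₂ = √(μ/r₂³) = 4.821×10^-6 rad/s.
Angle swept by the target during transfer: ω₂·t = 1.2834 rad = 73.53°.
The magnetospheric explorer traverses 180° on the transfer ellipse, so the target must lead by 180° − 73.53° = 106°.

φ = 106°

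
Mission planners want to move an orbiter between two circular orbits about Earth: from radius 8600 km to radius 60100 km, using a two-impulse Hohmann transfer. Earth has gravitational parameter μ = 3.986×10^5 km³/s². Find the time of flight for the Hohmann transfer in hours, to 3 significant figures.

t = 8.80 hours

Semi-major axis of the transfer orbit: a_t = (8600 + 60100)/2 = 34350 km.
Half the transfer-orbit period gives t = π√(a_t³/μ) = 31680 s.
Converting: 31680 s ÷ 3600 s/hour = 8.80 hours.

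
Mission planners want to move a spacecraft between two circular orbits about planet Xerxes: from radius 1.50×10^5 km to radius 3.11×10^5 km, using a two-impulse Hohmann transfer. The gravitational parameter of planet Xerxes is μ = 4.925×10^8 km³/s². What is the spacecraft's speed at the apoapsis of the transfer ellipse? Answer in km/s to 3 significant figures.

Semi-major axis of the transfer orbit: a_t = (1.500×10^5 + 3.110×10^5)/2 = 2.305×10^5 km.
At apoapsis, r = 3.110×10^5 km.
Applying v² = μ(2/r − 1/a_t): v = 32.10 km/s.

v = 32.1 km/s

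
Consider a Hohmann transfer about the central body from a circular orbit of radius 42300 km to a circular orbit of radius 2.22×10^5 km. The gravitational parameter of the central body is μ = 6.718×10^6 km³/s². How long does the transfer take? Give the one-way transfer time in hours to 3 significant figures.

Semi-major axis of the transfer orbit: a_t = (42300 + 2.220×10^5)/2 = 1.3215×10^5 km.
Transfer time t = π√(a_t³/μ) = π√((1.3215×10^5)³ / 6.718×10^6) = 58230 s.
Converting: 58230 s ÷ 3600 s/hour = 16.2 hours.

t = 16.2 hours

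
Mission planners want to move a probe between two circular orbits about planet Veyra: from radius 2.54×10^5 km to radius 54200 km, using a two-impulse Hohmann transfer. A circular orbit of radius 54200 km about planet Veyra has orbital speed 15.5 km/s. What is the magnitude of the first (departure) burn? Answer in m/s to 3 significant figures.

Δv₁ = 2910 m/s

From the circular-orbit relation v² = μ/r at r = 54200 km: μ = v²r = (15.5)² × 54200 = 1.30216×10^7 km³/s².
Transfer-ellipse semi-major axis a_t = (r₁ + r₂)/2 = (2.540×10^5 + 54200)/2 = 1.541×10^5 km.
Circular speed at r = 2.540×10^5 km: v_c = √(μ/r) = 7.160 km/s.
Transfer-orbit speed at the same r (vis-viva, a = a_t): v_t = √[μ(2/r − 1/a_t)] = 4.246 km/s.
Δv₁ = |v_t − v_c| = |4.246 − 7.160| = 2.914 km/s.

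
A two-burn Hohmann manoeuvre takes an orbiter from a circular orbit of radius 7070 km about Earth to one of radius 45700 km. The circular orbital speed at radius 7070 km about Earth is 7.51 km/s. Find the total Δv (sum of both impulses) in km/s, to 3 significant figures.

Δv = 3.80 km/s

From the circular-orbit relation v² = μ/r at r = 7070 km: μ = v²r = (7.51)² × 7070 = 3.98749×10^5 km³/s².
The Hohmann ellipse has a_t = (r₁ + r₂)/2 = 26385 km.
At r₁ the circular-orbit speed is v₁ = √(μ/r₁) = 7.510 km/s.
On the transfer ellipse at r₁, v² = μ(2/r − 1/a) gives v_p = √[μ(2/r₁ − 1/a_t)] = 9.884 km/s.
First burn Δv₁ = |v_p − v₁| = 2.374 km/s.
Circular speed at r₂: v₂ = √(μ/r₂) = 2.954 km/s.
Transfer-orbit speed at r₂: v_a = √[μ(2/r₂ − 1/a_t)] = 1.529 km/s.
Second burn Δv₂ = |v₂ − v_a| = 1.425 km/s.
Total Δv = Δv₁ + Δv₂ = 3.799 km/s.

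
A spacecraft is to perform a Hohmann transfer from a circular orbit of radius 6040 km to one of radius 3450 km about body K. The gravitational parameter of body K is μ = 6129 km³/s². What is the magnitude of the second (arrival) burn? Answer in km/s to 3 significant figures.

Δv₂ = 0.171 km/s

Semi-major axis of the transfer orbit: a_t = (6040 + 3450)/2 = 4745 km.
On the circular orbit at r = 3450 km, v_c = √(μ/r) = 1.3329 km/s.
Vis-viva on the transfer ellipse at r = 3450 km gives v_t = √[μ(2/r − 1/a_t)] = 1.5038 km/s.
Δv₂ = |v_t − v_c| = |1.5038 − 1.3329| = 0.1709 km/s.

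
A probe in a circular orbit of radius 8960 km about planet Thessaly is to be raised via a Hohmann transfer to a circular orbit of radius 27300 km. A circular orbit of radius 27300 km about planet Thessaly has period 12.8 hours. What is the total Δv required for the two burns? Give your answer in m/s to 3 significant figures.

Δv = 2580 m/s

From Kepler's third law T² = 4π²r³/μ at r = 27300 km, T = 12.8 hours = 12.8 × 3600 s = 46080 s: μ = 4π²r³/T² = 3.78288×10^5 km³/s².
The Hohmann ellipse has a_t = (r₁ + r₂)/2 = 18130 km.
At r₁ the circular-orbit speed is v₁ = √(μ/r₁) = 6.49767 km/s.
On the transfer ellipse at r₁, vis-viva gives v_p = √[μ(2/r₁ − 1/a_t)] = 7.97333 km/s.
First burn Δv₁ = |v_p − v₁| = 1.4757 km/s.
Circular speed at r₂: v₂ = √(μ/r₂) = 3.7225 km/s.
Transfer-orbit speed at r₂: v_a = √[μ(2/r₂ − 1/a_t)] = 2.6169 km/s.
Second burn Δv₂ = |v₂ − v_a| = 1.1056 km/s.
Δv = Δv₁ + Δv₂ = 1.4757 + 1.1056 = 2.581 km/s.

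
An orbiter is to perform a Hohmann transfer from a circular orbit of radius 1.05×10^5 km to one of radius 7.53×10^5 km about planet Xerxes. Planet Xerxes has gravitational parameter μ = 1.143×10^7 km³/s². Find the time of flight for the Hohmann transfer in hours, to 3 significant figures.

Semi-major axis of the transfer orbit: a_t = (1.050×10^5 + 7.530×10^5)/2 = 4.290×10^5 km.
By Kepler's third law the transfer-orbit period is T = 2π√(a_t³/μ), so t = T/2 = 2.611×10^5 s.
Converting: 2.611×10^5 s ÷ 3600 s/hour = 72.5 hours.

t = 72.5 hours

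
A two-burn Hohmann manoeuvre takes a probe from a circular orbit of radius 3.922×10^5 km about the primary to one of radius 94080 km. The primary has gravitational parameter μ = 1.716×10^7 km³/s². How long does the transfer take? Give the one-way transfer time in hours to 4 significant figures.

Semi-major axis of the transfer orbit: a_t = (3.922×10^5 + 94080)/2 = 2.4314×10^5 km.
Transfer time t = π√(a_t³/μ) = π√((2.4314×10^5)³ / 1.716×10^7) = 90920 s.
Converting: 90920 s ÷ 3600 s/hour = 25.26 hours.

t = 25.26 hours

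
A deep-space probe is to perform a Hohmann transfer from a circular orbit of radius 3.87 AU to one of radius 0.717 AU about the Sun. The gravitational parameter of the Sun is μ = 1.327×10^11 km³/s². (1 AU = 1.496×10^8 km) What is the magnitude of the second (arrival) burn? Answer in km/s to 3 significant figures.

Δv₂ = 10.5 km/s

In km: r₁ = 3.87 × 1.496×10^8 = 5.78952×10^8 km; r₂ = 0.717 × 1.496×10^8 = 1.072632×10^8 km.
The Hohmann ellipse has a_t = (r₁ + r₂)/2 = 3.431076×10^8 km.
On the circular orbit at r = 1.072632×10^8 km, v_c = √(μ/r) = 35.17 km/s.
Transfer-orbit speed at the same r (vis-viva, a = a_t): v_t = √[μ(2/r − 1/a_t)] = 45.69 km/s.
Δv₂ = |v_t − v_c| = |45.69 − 35.17| = 10.52 km/s.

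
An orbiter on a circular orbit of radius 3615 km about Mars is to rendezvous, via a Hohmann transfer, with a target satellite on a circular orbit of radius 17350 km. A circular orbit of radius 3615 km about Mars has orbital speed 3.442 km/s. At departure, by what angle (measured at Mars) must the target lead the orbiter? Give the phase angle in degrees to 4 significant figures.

φ = 95.47°

From the circular-orbit relation v² = μ/r at r = 3615 km: μ = v²r = (3.442)² × 3615 = 42828.2 km³/s².
Semi-major axis of the transfer orbit: a_t = (3615 + 17350)/2 = 10482.5 km.
The half-period of the transfer ellipse is t = π√(a_t³/μ) = 16292.3 s.
Target angular speed ω₂ = √(μ/r₂³) = 9.05557×10^-5 rad/s.
Angle swept by the target during transfer: ω₂·t = 1.4754 rad = 84.53°.
The orbiter traverses 180° on the transfer ellipse, so the target must lead by 180° − 84.53° = 95.47°.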